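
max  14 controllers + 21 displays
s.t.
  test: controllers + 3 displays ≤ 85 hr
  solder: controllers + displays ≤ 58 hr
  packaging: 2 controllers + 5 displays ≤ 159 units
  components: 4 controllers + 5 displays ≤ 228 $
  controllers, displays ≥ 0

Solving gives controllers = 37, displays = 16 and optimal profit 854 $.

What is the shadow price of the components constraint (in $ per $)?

At the optimum: test uses 85 of 85 (binding); solder uses 53 of 58 (slack = 5); packaging uses 154 of 159 (slack = 5); components uses 228 of 228 (binding).
By complementary slackness, y = 0 for the non-binding constraints.
From A_Bᵀ y = c: 1·y_test + 4·y_components = 14; 3·y_test + 5·y_components = 21.
Solving: y_test = 2, y_components = 3.
Shadow price of components = 3.

3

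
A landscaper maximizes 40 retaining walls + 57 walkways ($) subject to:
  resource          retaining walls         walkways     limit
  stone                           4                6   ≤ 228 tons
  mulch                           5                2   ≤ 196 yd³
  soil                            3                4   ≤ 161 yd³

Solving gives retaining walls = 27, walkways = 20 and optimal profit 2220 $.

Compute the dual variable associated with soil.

At the optimum: stone uses 228 of 228 (binding); mulch uses 175 of 196 (slack = 21); soil uses 161 of 161 (binding).
Since mulch is not tight, its dual is 0.
From A_Bᵀ y = c: 4·y_stone + 3·y_soil = 40; 6·y_stone + 4·y_soil = 57.
Solving: y_stone = 5.5, y_soil = 6.
Shadow price of soil = 6.

6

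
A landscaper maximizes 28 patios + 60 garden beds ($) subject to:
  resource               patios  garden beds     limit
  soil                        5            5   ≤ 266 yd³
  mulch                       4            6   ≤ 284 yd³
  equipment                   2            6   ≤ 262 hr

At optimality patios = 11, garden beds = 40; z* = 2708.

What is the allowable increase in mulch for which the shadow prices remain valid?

6.6

Binding constraints: mulch, equipment. The basis is B = [[4,6],[2,6]] with det 12.
Per unit increase in mulch, x* moves by d = (0.5, -0.1667).
The basis stays optimal until soil becomes binding; allowable increase = 6.6 yd³.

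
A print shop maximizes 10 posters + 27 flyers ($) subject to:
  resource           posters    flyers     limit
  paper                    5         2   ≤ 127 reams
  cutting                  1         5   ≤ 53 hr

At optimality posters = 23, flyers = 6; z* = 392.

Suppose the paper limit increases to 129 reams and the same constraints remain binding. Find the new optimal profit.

Both paper and cutting are binding at x*.
Dual feasibility on the basic columns requires 5·y_paper + 1·y_cutting = 10, 2·y_paper + 5·y_cutting = 27.
This yields shadow prices y_paper = 1, y_cutting = 5.
Δz = y_paper·Δb = 1 × (2) = 2, so new z* = 392 + 2 = 394.

394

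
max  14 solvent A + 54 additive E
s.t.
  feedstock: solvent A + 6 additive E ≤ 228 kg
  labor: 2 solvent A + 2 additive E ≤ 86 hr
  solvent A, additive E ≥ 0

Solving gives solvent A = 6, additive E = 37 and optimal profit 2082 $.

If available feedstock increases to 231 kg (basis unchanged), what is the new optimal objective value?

At the optimum: feedstock uses 228 of 228 (binding); labor uses 86 of 86 (binding).
Dual feasibility on the basic columns requires 1·y_feedstock + 2·y_labor = 14, 6·y_feedstock + 2·y_labor = 54.
Solving: y_feedstock = 8, y_labor = 3.
Δz = y_feedstock·Δb = 8 × (3) = 24, so new z* = 2082 + 24 = 2106.

2106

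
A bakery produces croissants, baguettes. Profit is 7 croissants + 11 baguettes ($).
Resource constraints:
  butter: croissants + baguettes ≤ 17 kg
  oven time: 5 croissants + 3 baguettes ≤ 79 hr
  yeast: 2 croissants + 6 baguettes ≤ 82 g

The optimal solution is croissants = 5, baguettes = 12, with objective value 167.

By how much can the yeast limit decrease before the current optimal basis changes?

36

Binding constraints: butter, yeast. The basis is B = [[1,1],[2,6]] with det 4.
Per unit decrease in yeast, x* moves by d = (0.25, -0.25).
The basis stays optimal until oven time becomes binding; allowable decrease = 36 g.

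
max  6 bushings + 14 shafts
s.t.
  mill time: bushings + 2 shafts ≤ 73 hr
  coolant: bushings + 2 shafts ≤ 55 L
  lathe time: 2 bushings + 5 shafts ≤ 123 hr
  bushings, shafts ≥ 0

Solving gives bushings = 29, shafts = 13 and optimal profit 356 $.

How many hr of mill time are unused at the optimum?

18

mill time used = 1·29 + 2·13 = 55; slack = 73 − 55 = 18.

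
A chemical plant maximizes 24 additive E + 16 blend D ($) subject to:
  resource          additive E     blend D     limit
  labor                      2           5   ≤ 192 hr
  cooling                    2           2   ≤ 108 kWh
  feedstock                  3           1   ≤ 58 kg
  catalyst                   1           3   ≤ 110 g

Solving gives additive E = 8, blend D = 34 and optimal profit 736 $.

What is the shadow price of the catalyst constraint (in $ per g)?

Check each constraint at x*: labor 186/192 (slack 6); cooling 84/108 (slack 24); feedstock 58/58 (tight); catalyst 110/110 (tight).
Since labor, cooling are not tight, their duals are 0.
The binding rows give the dual system: 3·y_feedstock + 1·y_catalyst = 24 and 1·y_feedstock + 3·y_catalyst = 16.
This yields shadow prices y_feedstock = 7, y_catalyst = 3.
Shadow price of catalyst = 3.

3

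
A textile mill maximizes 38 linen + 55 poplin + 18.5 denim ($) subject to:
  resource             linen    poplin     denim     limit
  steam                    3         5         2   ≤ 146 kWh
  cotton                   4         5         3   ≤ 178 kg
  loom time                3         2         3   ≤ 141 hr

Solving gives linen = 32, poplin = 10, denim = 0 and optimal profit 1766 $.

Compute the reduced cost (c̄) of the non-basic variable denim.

Binding: steam and cotton. Non-binding: loom time (25 unused).
Slack constraints have shadow price 0 (complementary slackness).
From A_Bᵀ y = c: 3·y_steam + 4·y_cotton = 38; 5·y_steam + 5·y_cotton = 55.
This yields shadow prices y_steam = 6, y_cotton = 5.
Reduced cost of denim: c₃ − yᵀa₃ = 18.5 − (6·2 + 5·3) = 18.5 − 27 = -8.5.

-8.5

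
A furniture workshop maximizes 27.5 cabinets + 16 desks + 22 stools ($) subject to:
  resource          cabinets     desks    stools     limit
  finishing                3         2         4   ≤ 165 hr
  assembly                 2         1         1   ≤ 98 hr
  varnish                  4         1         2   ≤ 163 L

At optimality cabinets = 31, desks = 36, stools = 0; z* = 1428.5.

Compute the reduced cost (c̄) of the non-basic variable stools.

Binding: finishing and assembly. Non-binding: varnish (3 unused).
Since varnish is not tight, its dual is 0.
Dual feasibility on the basic columns requires 3·y_finishing + 2·y_assembly = 27.5, 2·y_finishing + 1·y_assembly = 16.
→ y_finishing = 4.5 and y_assembly = 7.
Reduced cost of stools: c₃ − yᵀa₃ = 22 − (4.5·4 + 7·1) = 22 − 25 = -3.

-3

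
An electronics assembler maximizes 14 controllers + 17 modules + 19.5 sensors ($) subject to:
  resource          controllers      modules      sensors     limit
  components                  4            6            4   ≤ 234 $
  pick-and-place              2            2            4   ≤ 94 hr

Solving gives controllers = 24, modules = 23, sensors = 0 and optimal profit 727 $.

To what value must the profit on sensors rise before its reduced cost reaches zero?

22

Check each constraint at x*: components 234/234 (tight); pick-and-place 94/94 (tight).
The binding rows give the dual system: 4·y_components + 2·y_pick-and-place = 14 and 6·y_components + 2·y_pick-and-place = 17.
Solving: y_components = 1.5, y_pick-and-place = 4.
sensors enters the basis when its profit ≥ yᵀa₃ = 1.5·4 + 4·4 = 22.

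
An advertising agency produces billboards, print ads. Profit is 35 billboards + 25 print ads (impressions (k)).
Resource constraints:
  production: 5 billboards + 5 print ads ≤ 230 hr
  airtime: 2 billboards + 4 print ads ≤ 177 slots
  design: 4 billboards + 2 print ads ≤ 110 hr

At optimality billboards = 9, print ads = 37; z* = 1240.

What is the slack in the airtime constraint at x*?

airtime used = 2·9 + 4·37 = 166; slack = 177 − 166 = 11.

11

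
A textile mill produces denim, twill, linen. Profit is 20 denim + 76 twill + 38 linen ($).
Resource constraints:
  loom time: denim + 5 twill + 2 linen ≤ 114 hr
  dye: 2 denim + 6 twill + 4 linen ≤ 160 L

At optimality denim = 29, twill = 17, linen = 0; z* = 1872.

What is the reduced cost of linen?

At the optimum: loom time uses 114 of 114 (binding); dye uses 160 of 160 (binding).
From A_Bᵀ y = c: 1·y_loom time + 2·y_dye = 20; 5·y_loom time + 6·y_dye = 76.
Solving: y_loom time = 8, y_dye = 6.
Reduced cost of linen: c₃ − yᵀa₃ = 38 − (8·2 + 6·4) = 38 − 40 = -2.

-2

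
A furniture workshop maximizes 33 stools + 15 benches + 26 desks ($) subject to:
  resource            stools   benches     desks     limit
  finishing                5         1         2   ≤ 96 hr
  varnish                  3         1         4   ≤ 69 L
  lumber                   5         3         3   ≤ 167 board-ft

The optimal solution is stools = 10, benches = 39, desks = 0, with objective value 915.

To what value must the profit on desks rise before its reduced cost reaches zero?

33

At the optimum: finishing uses 89 of 96 (slack = 7); varnish uses 69 of 69 (binding); lumber uses 167 of 167 (binding).
Slack constraints have shadow price 0 (complementary slackness).
From A_Bᵀ y = c: 3·y_varnish + 5·y_lumber = 33; 1·y_varnish + 3·y_lumber = 15.
→ y_varnish = 6 and y_lumber = 3.
desks enters the basis when its profit ≥ yᵀa₃ = 6·4 + 3·3 = 33.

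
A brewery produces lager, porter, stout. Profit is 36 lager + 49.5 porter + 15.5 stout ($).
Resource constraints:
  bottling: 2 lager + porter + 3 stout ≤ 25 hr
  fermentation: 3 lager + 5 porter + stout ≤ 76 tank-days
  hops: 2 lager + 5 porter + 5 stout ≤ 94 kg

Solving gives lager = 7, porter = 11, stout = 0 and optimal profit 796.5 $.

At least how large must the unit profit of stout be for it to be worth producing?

Check each constraint at x*: bottling 25/25 (tight); fermentation 76/76 (tight); hops 69/94 (slack 25).
Since hops is not tight, its dual is 0.
From A_Bᵀ y = c: 2·y_bottling + 3·y_fermentation = 36; 1·y_bottling + 5·y_fermentation = 49.5.
→ y_bottling = 4.5 and y_fermentation = 9.
stout enters the basis when its profit ≥ yᵀa₃ = 4.5·3 + 9·1 = 22.5.

22.5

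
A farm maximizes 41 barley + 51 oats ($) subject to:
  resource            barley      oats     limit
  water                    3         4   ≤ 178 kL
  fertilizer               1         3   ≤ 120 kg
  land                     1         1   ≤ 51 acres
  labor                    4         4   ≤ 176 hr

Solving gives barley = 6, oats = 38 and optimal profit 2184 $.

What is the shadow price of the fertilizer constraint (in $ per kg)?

5

Binding: fertilizer and labor. Non-binding: water (8 unused), land (7 unused).
Since water, land are not tight, their duals are 0.
From A_Bᵀ y = c: 1·y_fertilizer + 4·y_labor = 41; 3·y_fertilizer + 4·y_labor = 51.
This yields shadow prices y_fertilizer = 5, y_labor = 9.
Shadow price of fertilizer = 5.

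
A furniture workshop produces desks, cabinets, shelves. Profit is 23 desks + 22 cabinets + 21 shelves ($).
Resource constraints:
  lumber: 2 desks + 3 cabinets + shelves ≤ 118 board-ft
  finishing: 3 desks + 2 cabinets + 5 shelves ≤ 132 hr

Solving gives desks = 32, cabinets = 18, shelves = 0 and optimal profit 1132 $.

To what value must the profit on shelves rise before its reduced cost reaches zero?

Both lumber and finishing are binding at x*.
Dual feasibility on the basic columns requires 2·y_lumber + 3·y_finishing = 23, 3·y_lumber + 2·y_finishing = 22.
Solving: y_lumber = 4, y_finishing = 5.
shelves enters the basis when its profit ≥ yᵀa₃ = 4·1 + 5·5 = 29.

29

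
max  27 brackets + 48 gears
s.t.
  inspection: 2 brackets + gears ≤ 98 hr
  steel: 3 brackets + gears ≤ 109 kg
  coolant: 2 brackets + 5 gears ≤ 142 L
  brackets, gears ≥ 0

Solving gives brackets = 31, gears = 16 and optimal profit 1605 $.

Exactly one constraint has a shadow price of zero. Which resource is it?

inspection

inspection: 78/98 (slack 20)
steel: 109/109 (binding)
coolant: 142/142 (binding)
By complementary slackness, a constraint with positive slack has shadow price 0 → inspection.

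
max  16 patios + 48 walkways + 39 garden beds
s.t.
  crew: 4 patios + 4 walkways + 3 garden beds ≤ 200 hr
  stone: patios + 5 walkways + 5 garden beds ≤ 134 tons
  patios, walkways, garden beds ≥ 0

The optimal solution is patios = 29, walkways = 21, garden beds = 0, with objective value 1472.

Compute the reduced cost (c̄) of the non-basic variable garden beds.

-7

At the optimum: crew uses 200 of 200 (binding); stone uses 134 of 134 (binding).
Dual feasibility on the basic columns requires 4·y_crew + 1·y_stone = 16, 4·y_crew + 5·y_stone = 48.
This yields shadow prices y_crew = 2, y_stone = 8.
Reduced cost of garden beds: c₃ − yᵀa₃ = 39 − (2·3 + 8·5) = 39 − 46 = -7.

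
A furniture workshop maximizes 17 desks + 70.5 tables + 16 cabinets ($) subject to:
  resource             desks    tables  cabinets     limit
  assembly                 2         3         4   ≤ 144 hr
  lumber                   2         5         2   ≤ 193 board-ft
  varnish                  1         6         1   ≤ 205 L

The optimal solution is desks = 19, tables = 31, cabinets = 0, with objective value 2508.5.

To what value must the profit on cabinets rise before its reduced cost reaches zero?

17

At the optimum: assembly uses 131 of 144 (slack = 13); lumber uses 193 of 193 (binding); varnish uses 205 of 205 (binding).
By complementary slackness, y = 0 for the non-binding constraint.
Dual feasibility on the basic columns requires 2·y_lumber + 1·y_varnish = 17, 5·y_lumber + 6·y_varnish = 70.5.
→ y_lumber = 4.5 and y_varnish = 8.
cabinets enters the basis when its profit ≥ yᵀa₃ = 4.5·2 + 8·1 = 17.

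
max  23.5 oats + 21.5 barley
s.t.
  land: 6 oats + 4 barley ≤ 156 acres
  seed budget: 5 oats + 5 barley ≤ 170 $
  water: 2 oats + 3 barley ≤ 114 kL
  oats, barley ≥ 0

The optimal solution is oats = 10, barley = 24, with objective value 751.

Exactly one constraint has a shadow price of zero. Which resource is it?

land: 156/156 (binding)
seed budget: 170/170 (binding)
water: 92/114 (slack 22)
By complementary slackness, a constraint with positive slack has shadow price 0 → water.

water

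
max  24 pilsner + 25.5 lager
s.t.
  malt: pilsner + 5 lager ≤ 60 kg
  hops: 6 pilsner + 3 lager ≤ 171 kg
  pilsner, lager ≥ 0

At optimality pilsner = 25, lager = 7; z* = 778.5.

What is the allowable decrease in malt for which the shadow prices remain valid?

Binding constraints: malt, hops. The basis is B = [[1,5],[6,3]] with det -27.
Per unit decrease in malt, x* moves by d = (0.1111, -0.2222).
The basis stays optimal until lager reaches 0; allowable decrease = 31.5 kg.

31.5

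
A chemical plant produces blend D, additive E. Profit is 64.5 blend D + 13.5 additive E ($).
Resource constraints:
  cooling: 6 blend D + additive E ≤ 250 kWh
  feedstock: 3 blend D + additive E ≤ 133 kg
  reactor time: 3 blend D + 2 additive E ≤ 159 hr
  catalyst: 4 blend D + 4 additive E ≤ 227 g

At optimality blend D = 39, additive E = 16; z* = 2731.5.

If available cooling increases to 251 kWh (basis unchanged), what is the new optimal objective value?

2739.5

Check each constraint at x*: cooling 250/250 (tight); feedstock 133/133 (tight); reactor time 149/159 (slack 10); catalyst 220/227 (slack 7).
Slack constraints have shadow price 0 (complementary slackness).
From A_Bᵀ y = c: 6·y_cooling + 3·y_feedstock = 64.5; 1·y_cooling + 1·y_feedstock = 13.5.
Solving: y_cooling = 8, y_feedstock = 5.5.
Δz = y_cooling·Δb = 8 × (1) = 8, so new z* = 2731.5 + 8 = 2739.5.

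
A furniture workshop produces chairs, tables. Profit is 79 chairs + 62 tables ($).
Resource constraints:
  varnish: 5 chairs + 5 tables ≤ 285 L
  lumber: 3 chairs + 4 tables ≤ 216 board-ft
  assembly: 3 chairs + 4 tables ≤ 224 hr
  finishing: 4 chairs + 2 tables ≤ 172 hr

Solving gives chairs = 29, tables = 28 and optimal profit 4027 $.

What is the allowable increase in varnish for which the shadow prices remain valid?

Binding constraints: varnish, finishing. The basis is B = [[5,5],[4,2]] with det -10.
Per unit increase in varnish, x* moves by d = (-0.2, 0.4).
The basis stays optimal until lumber becomes binding; allowable increase = 17 L.

17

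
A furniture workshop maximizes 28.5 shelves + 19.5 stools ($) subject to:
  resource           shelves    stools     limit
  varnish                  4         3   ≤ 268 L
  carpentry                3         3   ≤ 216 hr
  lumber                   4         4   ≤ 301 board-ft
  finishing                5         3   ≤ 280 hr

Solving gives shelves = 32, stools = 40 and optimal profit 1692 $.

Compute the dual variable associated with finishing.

4.5

Check each constraint at x*: varnish 248/268 (slack 20); carpentry 216/216 (tight); lumber 288/301 (slack 13); finishing 280/280 (tight).
Slack constraints have shadow price 0 (complementary slackness).
Dual feasibility on the basic columns requires 3·y_carpentry + 5·y_finishing = 28.5, 3·y_carpentry + 3·y_finishing = 19.5.
This yields shadow prices y_carpentry = 2, y_finishing = 4.5.
Shadow price of finishing = 4.5.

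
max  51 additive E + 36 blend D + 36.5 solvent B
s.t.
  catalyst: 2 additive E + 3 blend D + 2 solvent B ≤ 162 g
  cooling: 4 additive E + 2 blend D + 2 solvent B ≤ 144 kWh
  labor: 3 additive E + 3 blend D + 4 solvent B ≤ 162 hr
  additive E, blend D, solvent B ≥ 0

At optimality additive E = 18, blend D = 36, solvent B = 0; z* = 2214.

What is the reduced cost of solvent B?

-6.5

At the optimum: catalyst uses 144 of 162 (slack = 18); cooling uses 144 of 144 (binding); labor uses 162 of 162 (binding).
Since catalyst is not tight, its dual is 0.
From A_Bᵀ y = c: 4·y_cooling + 3·y_labor = 51; 2·y_cooling + 3·y_labor = 36.
→ y_cooling = 7.5 and y_labor = 7.
Reduced cost of solvent B: c₃ − yᵀa₃ = 36.5 − (7.5·2 + 7·4) = 36.5 − 43 = -6.5.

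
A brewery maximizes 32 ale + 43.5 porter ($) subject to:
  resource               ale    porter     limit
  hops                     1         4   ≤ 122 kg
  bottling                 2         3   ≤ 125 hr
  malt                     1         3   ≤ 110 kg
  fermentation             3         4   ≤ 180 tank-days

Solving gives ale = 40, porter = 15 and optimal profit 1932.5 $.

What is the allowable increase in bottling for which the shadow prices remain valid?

Binding constraints: bottling, fermentation. The basis is B = [[2,3],[3,4]] with det -1.
Per unit increase in bottling, x* moves by d = (-4, 3).
The basis stays optimal until hops becomes binding; allowable increase = 2.75 hr.

2.75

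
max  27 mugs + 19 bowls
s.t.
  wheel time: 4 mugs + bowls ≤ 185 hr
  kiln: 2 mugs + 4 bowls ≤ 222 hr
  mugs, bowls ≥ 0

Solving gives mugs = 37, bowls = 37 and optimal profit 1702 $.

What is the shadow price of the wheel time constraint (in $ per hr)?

At the optimum: wheel time uses 185 of 185 (binding); kiln uses 222 of 222 (binding).
The binding rows give the dual system: 4·y_wheel time + 2·y_kiln = 27 and 1·y_wheel time + 4·y_kiln = 19.
Solving: y_wheel time = 5, y_kiln = 3.5.
Shadow price of wheel time = 5.

5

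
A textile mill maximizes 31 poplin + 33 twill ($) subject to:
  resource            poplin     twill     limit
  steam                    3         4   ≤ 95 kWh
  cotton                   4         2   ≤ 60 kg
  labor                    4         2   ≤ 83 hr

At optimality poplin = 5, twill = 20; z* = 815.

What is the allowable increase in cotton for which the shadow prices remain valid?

Binding constraints: steam, cotton. The basis is B = [[3,4],[4,2]] with det -10.
Per unit increase in cotton, x* moves by d = (0.4, -0.3).
The basis stays optimal until labor becomes binding; allowable increase = 23 kg.

23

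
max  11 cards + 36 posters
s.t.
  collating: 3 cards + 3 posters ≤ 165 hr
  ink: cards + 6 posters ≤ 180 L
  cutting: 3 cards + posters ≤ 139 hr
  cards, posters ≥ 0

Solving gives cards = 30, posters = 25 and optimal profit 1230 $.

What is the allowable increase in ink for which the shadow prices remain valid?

Binding constraints: collating, ink. The basis is B = [[3,3],[1,6]] with det 15.
Per unit increase in ink, x* moves by d = (-0.2, 0.2).
The basis stays optimal until cards reaches 0; allowable increase = 150 L.

150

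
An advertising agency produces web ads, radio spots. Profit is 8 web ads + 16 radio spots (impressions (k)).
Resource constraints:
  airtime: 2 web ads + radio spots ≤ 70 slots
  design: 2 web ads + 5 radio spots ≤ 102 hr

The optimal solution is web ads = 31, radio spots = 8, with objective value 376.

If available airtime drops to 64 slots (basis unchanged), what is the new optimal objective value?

Both airtime and design are binding at x*.
Dual feasibility on the basic columns requires 2·y_airtime + 2·y_design = 8, 1·y_airtime + 5·y_design = 16.
→ y_airtime = 1 and y_design = 3.
Δz = y_airtime·Δb = 1 × (-6) = -6, so new z* = 376 − 6 = 370.

370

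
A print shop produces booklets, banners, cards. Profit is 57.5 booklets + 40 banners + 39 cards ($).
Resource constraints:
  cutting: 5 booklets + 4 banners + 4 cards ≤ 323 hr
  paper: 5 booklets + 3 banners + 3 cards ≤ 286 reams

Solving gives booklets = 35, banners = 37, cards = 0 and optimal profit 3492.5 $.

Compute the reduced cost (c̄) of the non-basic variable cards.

-1

Check each constraint at x*: cutting 323/323 (tight); paper 286/286 (tight).
From A_Bᵀ y = c: 5·y_cutting + 5·y_paper = 57.5; 4·y_cutting + 3·y_paper = 40.
This yields shadow prices y_cutting = 5.5, y_paper = 6.
Reduced cost of cards: c₃ − yᵀa₃ = 39 − (5.5·4 + 6·3) = 39 − 40 = -1.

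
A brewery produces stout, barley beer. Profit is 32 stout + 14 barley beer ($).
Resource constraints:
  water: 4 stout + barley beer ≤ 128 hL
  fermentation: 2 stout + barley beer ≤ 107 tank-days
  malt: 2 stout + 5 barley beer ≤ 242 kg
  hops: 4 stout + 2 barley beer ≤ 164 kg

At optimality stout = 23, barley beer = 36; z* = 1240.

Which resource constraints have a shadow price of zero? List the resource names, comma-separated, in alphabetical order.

fermentation, malt

water: 128/128 (binding)
fermentation: 82/107 (slack 25)
malt: 226/242 (slack 16)
hops: 164/164 (binding)
By complementary slackness, a constraint with positive slack has shadow price 0 → fermentation, malt.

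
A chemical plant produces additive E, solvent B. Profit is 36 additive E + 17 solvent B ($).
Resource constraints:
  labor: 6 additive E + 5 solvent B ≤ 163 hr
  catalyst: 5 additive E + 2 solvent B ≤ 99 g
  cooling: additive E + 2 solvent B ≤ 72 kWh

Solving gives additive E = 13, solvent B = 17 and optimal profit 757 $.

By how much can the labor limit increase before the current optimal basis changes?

40.625

Binding constraints: labor, catalyst. The basis is B = [[6,5],[5,2]] with det -13.
Per unit increase in labor, x* moves by d = (-0.1538, 0.3846).
The basis stays optimal until cooling becomes binding; allowable increase = 40.625 hr.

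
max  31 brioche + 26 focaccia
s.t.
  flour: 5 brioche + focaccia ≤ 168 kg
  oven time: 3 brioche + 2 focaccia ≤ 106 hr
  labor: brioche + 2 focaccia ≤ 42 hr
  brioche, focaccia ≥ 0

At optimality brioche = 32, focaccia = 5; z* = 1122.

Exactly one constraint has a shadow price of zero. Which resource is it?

flour

flour: 165/168 (slack 3)
oven time: 106/106 (binding)
labor: 42/42 (binding)
By complementary slackness, a constraint with positive slack has shadow price 0 → flour.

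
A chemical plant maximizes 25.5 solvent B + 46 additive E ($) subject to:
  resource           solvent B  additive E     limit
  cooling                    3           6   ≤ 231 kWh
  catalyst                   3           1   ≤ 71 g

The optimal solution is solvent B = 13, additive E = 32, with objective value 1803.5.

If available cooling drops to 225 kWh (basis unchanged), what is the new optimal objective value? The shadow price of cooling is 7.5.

Δb = -6, so new z* = 1803.5 + (7.5)·(-6) = 1803.5 − 45 = 1758.5.

1758.5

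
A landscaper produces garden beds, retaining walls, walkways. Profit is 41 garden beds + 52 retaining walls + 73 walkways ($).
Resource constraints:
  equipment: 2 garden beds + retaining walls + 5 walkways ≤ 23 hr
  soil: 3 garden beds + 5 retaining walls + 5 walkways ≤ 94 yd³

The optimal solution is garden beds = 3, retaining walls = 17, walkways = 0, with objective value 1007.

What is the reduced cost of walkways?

Both equipment and soil are binding at x*.
The binding rows give the dual system: 2·y_equipment + 3·y_soil = 41 and 1·y_equipment + 5·y_soil = 52.
→ y_equipment = 7 and y_soil = 9.
Reduced cost of walkways: c₃ − yᵀa₃ = 73 − (7·5 + 9·5) = 73 − 80 = -7.

-7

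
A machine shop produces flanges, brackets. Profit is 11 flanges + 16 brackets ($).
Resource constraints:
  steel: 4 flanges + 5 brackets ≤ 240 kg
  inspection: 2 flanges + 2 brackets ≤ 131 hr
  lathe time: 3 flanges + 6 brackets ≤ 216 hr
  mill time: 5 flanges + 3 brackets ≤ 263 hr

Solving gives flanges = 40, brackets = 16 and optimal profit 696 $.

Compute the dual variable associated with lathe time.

Check each constraint at x*: steel 240/240 (tight); inspection 112/131 (slack 19); lathe time 216/216 (tight); mill time 248/263 (slack 15).
By complementary slackness, y = 0 for the non-binding constraints.
The binding rows give the dual system: 4·y_steel + 3·y_lathe time = 11 and 5·y_steel + 6·y_lathe time = 16.
→ y_steel = 2 and y_lathe time = 1.
Shadow price of lathe time = 1.

1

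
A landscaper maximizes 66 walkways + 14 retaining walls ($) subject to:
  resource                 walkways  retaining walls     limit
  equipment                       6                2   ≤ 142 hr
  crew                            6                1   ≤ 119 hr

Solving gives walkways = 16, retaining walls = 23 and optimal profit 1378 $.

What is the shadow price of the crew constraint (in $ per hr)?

8

Both equipment and crew are binding at x*.
From A_Bᵀ y = c: 6·y_equipment + 6·y_crew = 66; 2·y_equipment + 1·y_crew = 14.
This yields shadow prices y_equipment = 3, y_crew = 8.
Shadow price of crew = 8.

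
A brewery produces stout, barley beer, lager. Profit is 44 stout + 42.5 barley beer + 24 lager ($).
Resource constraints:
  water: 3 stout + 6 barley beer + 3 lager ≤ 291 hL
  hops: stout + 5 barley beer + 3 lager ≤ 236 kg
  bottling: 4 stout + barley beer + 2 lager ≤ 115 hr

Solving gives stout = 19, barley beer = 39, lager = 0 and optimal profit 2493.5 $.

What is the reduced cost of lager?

Check each constraint at x*: water 291/291 (tight); hops 214/236 (slack 22); bottling 115/115 (tight).
Slack constraints have shadow price 0 (complementary slackness).
From A_Bᵀ y = c: 3·y_water + 4·y_bottling = 44; 6·y_water + 1·y_bottling = 42.5.
This yields shadow prices y_water = 6, y_bottling = 6.5.
Reduced cost of lager: c₃ − yᵀa₃ = 24 − (6·3 + 6.5·2) = 24 − 31 = -7.

-7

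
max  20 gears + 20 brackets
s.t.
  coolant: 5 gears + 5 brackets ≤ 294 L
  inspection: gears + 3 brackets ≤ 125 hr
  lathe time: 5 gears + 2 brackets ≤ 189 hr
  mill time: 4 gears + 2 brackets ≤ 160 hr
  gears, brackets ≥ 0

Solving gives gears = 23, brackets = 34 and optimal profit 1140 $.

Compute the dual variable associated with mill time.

4

Check each constraint at x*: coolant 285/294 (slack 9); inspection 125/125 (tight); lathe time 183/189 (slack 6); mill time 160/160 (tight).
Since coolant, lathe time are not tight, their duals are 0.
Dual feasibility on the basic columns requires 1·y_inspection + 4·y_mill time = 20, 3·y_inspection + 2·y_mill time = 20.
→ y_inspection = 4 and y_mill time = 4.
Shadow price of mill time = 4.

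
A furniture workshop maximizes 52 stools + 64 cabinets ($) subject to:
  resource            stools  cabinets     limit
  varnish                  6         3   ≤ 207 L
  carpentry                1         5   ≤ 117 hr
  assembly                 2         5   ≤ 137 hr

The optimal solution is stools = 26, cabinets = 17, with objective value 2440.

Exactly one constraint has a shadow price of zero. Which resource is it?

varnish: 207/207 (binding)
carpentry: 111/117 (slack 6)
assembly: 137/137 (binding)
By complementary slackness, a constraint with positive slack has shadow price 0 → carpentry.

carpentry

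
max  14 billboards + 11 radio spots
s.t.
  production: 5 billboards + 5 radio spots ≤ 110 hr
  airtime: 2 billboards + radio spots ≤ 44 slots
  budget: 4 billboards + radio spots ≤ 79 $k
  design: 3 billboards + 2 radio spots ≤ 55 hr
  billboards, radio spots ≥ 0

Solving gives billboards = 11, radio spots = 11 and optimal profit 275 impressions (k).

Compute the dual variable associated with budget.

0

At the optimum: production uses 110 of 110 (binding); airtime uses 33 of 44 (slack = 11); budget uses 55 of 79 (slack = 24); design uses 55 of 55 (binding).
Since airtime, budget are not tight, their duals are 0.
The binding rows give the dual system: 5·y_production + 3·y_design = 14 and 5·y_production + 2·y_design = 11.
→ y_production = 1 and y_design = 3.
Shadow price of budget = 0.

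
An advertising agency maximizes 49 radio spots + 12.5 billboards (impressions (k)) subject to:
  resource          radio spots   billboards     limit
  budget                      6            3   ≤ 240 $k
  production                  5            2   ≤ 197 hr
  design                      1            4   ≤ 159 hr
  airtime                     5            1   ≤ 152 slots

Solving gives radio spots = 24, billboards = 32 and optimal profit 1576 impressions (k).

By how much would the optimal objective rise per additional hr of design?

Check each constraint at x*: budget 240/240 (tight); production 184/197 (slack 13); design 152/159 (slack 7); airtime 152/152 (tight).
Since production, design are not tight, their duals are 0.
From A_Bᵀ y = c: 6·y_budget + 5·y_airtime = 49; 3·y_budget + 1·y_airtime = 12.5.
→ y_budget = 1.5 and y_airtime = 8.
Shadow price of design = 0.

0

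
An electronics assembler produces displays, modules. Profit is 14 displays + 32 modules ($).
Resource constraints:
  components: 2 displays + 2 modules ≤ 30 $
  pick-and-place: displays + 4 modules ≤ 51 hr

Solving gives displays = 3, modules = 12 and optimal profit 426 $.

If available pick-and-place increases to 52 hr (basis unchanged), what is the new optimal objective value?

432

Check each constraint at x*: components 30/30 (tight); pick-and-place 51/51 (tight).
The binding rows give the dual system: 2·y_components + 1·y_pick-and-place = 14 and 2·y_components + 4·y_pick-and-place = 32.
→ y_components = 4 and y_pick-and-place = 6.
Δz = y_pick-and-place·Δb = 6 × (1) = 6, so new z* = 426 + 6 = 432.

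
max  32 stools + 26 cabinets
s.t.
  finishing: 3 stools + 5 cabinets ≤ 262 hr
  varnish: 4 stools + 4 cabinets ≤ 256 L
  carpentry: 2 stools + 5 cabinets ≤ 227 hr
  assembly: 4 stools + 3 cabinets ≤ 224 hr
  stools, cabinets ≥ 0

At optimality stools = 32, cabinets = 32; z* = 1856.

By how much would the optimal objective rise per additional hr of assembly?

At the optimum: finishing uses 256 of 262 (slack = 6); varnish uses 256 of 256 (binding); carpentry uses 224 of 227 (slack = 3); assembly uses 224 of 224 (binding).
By complementary slackness, y = 0 for the non-binding constraints.
The binding rows give the dual system: 4·y_varnish + 4·y_assembly = 32 and 4·y_varnish + 3·y_assembly = 26.
→ y_varnish = 2 and y_assembly = 6.
Shadow price of assembly = 6.

6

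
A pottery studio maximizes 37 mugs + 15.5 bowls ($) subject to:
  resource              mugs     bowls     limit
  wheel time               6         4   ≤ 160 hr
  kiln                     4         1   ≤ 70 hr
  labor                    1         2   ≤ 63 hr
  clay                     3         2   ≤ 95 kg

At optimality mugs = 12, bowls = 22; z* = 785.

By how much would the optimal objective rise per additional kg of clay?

0

Binding: wheel time and kiln. Non-binding: labor (7 unused), clay (15 unused).
By complementary slackness, y = 0 for the non-binding constraints.
Dual feasibility on the basic columns requires 6·y_wheel time + 4·y_kiln = 37, 4·y_wheel time + 1·y_kiln = 15.5.
→ y_wheel time = 2.5 and y_kiln = 5.5.
Shadow price of clay = 0.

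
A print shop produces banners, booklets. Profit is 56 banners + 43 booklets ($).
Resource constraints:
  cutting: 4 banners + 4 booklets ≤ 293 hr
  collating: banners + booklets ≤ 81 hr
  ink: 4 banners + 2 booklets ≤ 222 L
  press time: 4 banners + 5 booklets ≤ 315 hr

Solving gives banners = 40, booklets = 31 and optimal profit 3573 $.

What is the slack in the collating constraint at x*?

collating used = 1·40 + 1·31 = 71; slack = 81 − 71 = 10.

10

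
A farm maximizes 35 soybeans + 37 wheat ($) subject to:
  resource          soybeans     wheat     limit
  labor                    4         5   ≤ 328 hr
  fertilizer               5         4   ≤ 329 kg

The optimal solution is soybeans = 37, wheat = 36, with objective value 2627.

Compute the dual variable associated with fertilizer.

3

Check each constraint at x*: labor 328/328 (tight); fertilizer 329/329 (tight).
Dual feasibility on the basic columns requires 4·y_labor + 5·y_fertilizer = 35, 5·y_labor + 4·y_fertilizer = 37.
→ y_labor = 5 and y_fertilizer = 3.
Shadow price of fertilizer = 3.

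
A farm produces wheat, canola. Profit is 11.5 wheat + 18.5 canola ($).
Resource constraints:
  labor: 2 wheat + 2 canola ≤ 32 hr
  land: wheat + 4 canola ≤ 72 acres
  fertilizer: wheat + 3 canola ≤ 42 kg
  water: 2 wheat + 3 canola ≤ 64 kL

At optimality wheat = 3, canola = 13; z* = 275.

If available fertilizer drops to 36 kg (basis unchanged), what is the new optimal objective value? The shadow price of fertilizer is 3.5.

Δb = -6, so new z* = 275 + (3.5)·(-6) = 275 − 21 = 254.

254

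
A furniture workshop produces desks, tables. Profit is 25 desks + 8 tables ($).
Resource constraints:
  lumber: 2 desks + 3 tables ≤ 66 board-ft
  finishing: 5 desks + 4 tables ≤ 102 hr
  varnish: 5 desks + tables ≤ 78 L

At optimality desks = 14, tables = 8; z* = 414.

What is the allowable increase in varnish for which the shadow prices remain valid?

24

Binding constraints: finishing, varnish. The basis is B = [[5,4],[5,1]] with det -15.
Per unit increase in varnish, x* moves by d = (0.2667, -0.3333).
The basis stays optimal until tables reaches 0; allowable increase = 24 L.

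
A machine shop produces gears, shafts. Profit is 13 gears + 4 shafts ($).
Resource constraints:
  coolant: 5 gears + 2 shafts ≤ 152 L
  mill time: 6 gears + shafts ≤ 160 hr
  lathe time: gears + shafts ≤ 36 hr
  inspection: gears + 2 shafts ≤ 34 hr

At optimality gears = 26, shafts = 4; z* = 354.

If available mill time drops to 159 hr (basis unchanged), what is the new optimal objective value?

352

Binding: mill time and inspection. Non-binding: coolant (14 unused), lathe time (6 unused).
Slack constraints have shadow price 0 (complementary slackness).
From A_Bᵀ y = c: 6·y_mill time + 1·y_inspection = 13; 1·y_mill time + 2·y_inspection = 4.
Solving: y_mill time = 2, y_inspection = 1.
Δz = y_mill time·Δb = 2 × (-1) = -2, so new z* = 354 − 2 = 352.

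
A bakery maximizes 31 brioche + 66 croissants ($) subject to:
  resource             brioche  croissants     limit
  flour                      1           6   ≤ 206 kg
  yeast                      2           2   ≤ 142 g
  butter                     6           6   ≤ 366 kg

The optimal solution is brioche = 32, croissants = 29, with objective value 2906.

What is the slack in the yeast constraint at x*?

20

yeast used = 2·32 + 2·29 = 122; slack = 142 − 122 = 20.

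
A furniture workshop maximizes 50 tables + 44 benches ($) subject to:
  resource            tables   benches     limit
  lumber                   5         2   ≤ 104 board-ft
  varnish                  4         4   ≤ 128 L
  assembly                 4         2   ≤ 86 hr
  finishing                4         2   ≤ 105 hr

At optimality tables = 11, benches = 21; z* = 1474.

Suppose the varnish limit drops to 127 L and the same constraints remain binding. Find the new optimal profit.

Check each constraint at x*: lumber 97/104 (slack 7); varnish 128/128 (tight); assembly 86/86 (tight); finishing 86/105 (slack 19).
By complementary slackness, y = 0 for the non-binding constraints.
From A_Bᵀ y = c: 4·y_varnish + 4·y_assembly = 50; 4·y_varnish + 2·y_assembly = 44.
This yields shadow prices y_varnish = 9.5, y_assembly = 3.
Δz = y_varnish·Δb = 9.5 × (-1) = -9.5, so new z* = 1474 − 9.5 = 1464.5.

1464.5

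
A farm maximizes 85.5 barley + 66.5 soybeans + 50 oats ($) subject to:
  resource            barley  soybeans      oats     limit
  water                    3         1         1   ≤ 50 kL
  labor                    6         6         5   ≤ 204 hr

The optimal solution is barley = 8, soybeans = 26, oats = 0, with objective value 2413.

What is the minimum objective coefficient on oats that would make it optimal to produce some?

At the optimum: water uses 50 of 50 (binding); labor uses 204 of 204 (binding).
The binding rows give the dual system: 3·y_water + 6·y_labor = 85.5 and 1·y_water + 6·y_labor = 66.5.
Solving: y_water = 9.5, y_labor = 9.5.
oats enters the basis when its profit ≥ yᵀa₃ = 9.5·1 + 9.5·5 = 57.

57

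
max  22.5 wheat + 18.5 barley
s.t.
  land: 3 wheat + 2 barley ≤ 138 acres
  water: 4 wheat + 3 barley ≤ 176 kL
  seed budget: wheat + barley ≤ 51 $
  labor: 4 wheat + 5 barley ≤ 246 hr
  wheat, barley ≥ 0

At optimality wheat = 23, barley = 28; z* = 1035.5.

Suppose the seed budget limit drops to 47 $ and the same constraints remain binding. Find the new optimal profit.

1009.5

Check each constraint at x*: land 125/138 (slack 13); water 176/176 (tight); seed budget 51/51 (tight); labor 232/246 (slack 14).
Since land, labor are not tight, their duals are 0.
Dual feasibility on the basic columns requires 4·y_water + 1·y_seed budget = 22.5, 3·y_water + 1·y_seed budget = 18.5.
Solving: y_water = 4, y_seed budget = 6.5.
Δz = y_seed budget·Δb = 6.5 × (-4) = -26, so new z* = 1035.5 − 26 = 1009.5.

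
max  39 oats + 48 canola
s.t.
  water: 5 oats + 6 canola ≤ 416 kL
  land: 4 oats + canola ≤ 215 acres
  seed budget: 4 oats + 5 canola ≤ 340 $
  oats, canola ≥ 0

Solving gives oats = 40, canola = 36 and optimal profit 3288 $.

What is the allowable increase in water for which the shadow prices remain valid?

Binding constraints: water, seed budget. The basis is B = [[5,6],[4,5]] with det 1.
Per unit increase in water, x* moves by d = (5, -4).
The basis stays optimal until land becomes binding; allowable increase = 1.1875 kL.

1.1875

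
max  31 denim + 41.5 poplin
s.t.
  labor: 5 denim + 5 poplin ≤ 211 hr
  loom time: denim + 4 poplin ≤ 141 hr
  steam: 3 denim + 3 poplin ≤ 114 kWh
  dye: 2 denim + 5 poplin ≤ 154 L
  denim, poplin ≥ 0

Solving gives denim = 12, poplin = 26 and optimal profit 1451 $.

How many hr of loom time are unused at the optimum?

loom time used = 1·12 + 4·26 = 116; slack = 141 − 116 = 25.

25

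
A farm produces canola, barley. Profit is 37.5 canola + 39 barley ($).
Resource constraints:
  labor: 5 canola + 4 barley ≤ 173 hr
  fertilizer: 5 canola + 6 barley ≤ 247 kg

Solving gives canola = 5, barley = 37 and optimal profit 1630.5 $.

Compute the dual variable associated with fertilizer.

4.5

Both labor and fertilizer are binding at x*.
Dual feasibility on the basic columns requires 5·y_labor + 5·y_fertilizer = 37.5, 4·y_labor + 6·y_fertilizer = 39.
Solving: y_labor = 3, y_fertilizer = 4.5.
Shadow price of fertilizer = 4.5.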